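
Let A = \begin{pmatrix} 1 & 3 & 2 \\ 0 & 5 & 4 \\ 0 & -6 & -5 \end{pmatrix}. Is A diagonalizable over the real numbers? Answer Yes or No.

No

Characteristic polynomial: p(r) = r^3 - r^2 - r + 1 = (r - 1)^2(r + 1).
r = 1 has algebraic multiplicity 2; rank(A − 1I) = 2, so geometric multiplicity = 1.
Geometric multiplicity < algebraic multiplicity, so A is not diagonalizable.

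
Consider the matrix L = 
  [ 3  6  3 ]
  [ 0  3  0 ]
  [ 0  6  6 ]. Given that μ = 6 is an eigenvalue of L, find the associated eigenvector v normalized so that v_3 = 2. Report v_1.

2

L − 6I = [[-3, 6, 3], [0, -3, 0], [0, 6, 0]].
Solving (L − 6I)v = 0 gives the eigenspace spanned by (2, 0, 2).
With v_3 = 2, v = (2, 0, 2), so v_1 = 2.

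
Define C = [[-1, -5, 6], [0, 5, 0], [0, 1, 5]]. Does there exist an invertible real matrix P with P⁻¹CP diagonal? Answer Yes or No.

Characteristic polynomial: p(λ) = λ^3 - 9λ^2 + 15λ + 25 = (λ - 5)^2(λ + 1).
λ = 5 has algebraic multiplicity 2; rank(C − 5I) = 2, so geometric multiplicity = 1.
Geometric multiplicity < algebraic multiplicity, so C is not diagonalizable.

No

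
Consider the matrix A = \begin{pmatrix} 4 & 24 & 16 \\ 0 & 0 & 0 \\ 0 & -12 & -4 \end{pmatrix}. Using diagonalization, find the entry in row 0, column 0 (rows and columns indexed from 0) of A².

16

Characteristic polynomial: μ^3 - 16μ = μ(μ - 4)(μ + 4), so the eigenvalues are -4, 0, 4.
μ=4: eigenvector (1, 0, 0).
μ=0: eigenvector (6, 1, -3).
μ=-4: eigenvector (-2, 0, 1).
P = [[1, 6, -2], [0, 1, 0], [0, -3, 1]], D = diag(4, 0, -4), P⁻¹ = [[1, 0, 2], [0, 1, 0], [0, 3, 1]].
A² = P·diag(16, 0, 16)·P⁻¹ = [[16, -96, 0], [0, 0, 0], [0, 48, 16]].
The requested entry is 16.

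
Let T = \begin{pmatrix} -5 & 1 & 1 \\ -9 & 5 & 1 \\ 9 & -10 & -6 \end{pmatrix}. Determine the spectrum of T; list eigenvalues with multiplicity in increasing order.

Characteristic polynomial: p(μ) = μ^3 + 6μ^2 - 15μ - 100 = (μ - 4)(μ + 5)^2.
Roots (with multiplicity): -5, -5, 4.

-5, -5, 4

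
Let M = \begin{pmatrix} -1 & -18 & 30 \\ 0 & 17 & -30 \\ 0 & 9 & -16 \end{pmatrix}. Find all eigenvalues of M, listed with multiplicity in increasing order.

-1, -1, 2

Characteristic polynomial: p(s) = s^3 - 3s - 2 = (s - 2)(s + 1)^2.
Roots (with multiplicity): -1, -1, 2.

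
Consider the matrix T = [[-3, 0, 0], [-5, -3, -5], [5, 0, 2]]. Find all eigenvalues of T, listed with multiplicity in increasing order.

Characteristic polynomial: p(μ) = μ^3 + 4μ^2 - 3μ - 18 = (μ - 2)(μ + 3)^2.
Roots (with multiplicity): -3, -3, 2.

-3, -3, 2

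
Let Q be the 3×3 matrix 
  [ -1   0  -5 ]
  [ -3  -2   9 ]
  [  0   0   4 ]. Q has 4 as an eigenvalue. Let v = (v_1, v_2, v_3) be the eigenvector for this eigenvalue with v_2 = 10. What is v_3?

Q − 4I = [[-5, 0, -5], [-3, -6, 9], [0, 0, 0]].
Solving (Q − 4I)v = 0 gives the eigenspace spanned by (-5, 10, 5).
With v_2 = 10, v = (-5, 10, 5), so v_3 = 5.

5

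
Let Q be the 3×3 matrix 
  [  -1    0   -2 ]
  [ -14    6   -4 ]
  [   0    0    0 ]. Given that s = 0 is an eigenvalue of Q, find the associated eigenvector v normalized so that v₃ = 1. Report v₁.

Q = [[-1, 0, -2], [-14, 6, -4], [0, 0, 0]].
Solving (Q)v = 0 gives the eigenspace spanned by (-2, -4, 1).
With v₃ = 1, v = (-2, -4, 1), so v₁ = -2.

-2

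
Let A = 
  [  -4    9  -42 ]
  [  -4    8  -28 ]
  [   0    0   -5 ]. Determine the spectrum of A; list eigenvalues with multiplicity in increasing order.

-5, 2, 2

Characteristic polynomial: p(t) = t^3 + t^2 - 16t + 20 = (t - 2)^2(t + 5).
Roots (with multiplicity): -5, 2, 2.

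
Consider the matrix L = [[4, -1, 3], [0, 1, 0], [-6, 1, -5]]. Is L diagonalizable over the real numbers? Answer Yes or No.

No

Characteristic polynomial: p(s) = s^3 - 3s + 2 = (s - 1)^2(s + 2).
s = 1 has algebraic multiplicity 2; rank(L − 1I) = 2, so geometric multiplicity = 1.
Geometric multiplicity < algebraic multiplicity, so L is not diagonalizable.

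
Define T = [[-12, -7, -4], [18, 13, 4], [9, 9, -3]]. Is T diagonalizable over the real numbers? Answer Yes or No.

Characteristic polynomial: p(s) = s^3 + 2s^2 - 33s - 90 = (s - 6)(s + 3)(s + 5).
All 3 eigenvalues are distinct, so T is diagonalizable.

Yes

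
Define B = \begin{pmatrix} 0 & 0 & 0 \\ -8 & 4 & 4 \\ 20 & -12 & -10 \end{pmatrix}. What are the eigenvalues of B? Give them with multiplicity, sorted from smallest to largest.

-4, -2, 0

Characteristic polynomial: p(λ) = λ^3 + 6λ^2 + 8λ = λ(λ + 2)(λ + 4).
Roots (with multiplicity): -4, -2, 0.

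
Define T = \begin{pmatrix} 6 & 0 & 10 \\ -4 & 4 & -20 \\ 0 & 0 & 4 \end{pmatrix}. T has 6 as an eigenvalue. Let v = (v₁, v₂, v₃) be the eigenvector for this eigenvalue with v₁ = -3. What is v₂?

T − 6I = [[0, 0, 10], [-4, -2, -20], [0, 0, -2]].
Solving (T − 6I)v = 0 gives the eigenspace spanned by (-3, 6, 0).
With v₁ = -3, v = (-3, 6, 0), so v₂ = 6.

6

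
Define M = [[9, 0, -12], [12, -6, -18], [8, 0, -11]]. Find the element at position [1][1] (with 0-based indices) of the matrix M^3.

-216

Characteristic polynomial: r^3 + 8r^2 + 9r - 18 = (r - 1)(r + 3)(r + 6), so the eigenvalues are -6, -3, 1.
r=1: eigenvector (3, 0, 2).
r=-3: eigenvector (1, -2, 1).
r=-6: eigenvector (0, 1, 0).
P = [[3, 1, 0], [0, -2, 1], [2, 1, 0]], D = diag(1, -3, -6), P⁻¹ = [[1, 0, -1], [-2, 0, 3], [-4, 1, 6]].
M³ = P·diag(1, -27, -216)·P⁻¹ = [[57, 0, -84], [756, -216, -1134], [56, 0, -83]].
The requested entry is -216.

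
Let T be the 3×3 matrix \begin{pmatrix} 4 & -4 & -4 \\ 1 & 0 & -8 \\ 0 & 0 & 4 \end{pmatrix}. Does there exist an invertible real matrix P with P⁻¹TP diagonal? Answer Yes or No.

No

Characteristic polynomial: p(λ) = λ^3 - 8λ^2 + 20λ - 16 = (λ - 4)(λ - 2)^2.
λ = 2 has algebraic multiplicity 2; rank(T − 2I) = 2, so geometric multiplicity = 1.
Geometric multiplicity < algebraic multiplicity, so T is not diagonalizable.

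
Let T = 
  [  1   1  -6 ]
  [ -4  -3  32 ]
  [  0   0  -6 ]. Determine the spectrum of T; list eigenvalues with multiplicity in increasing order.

-6, -1, -1

Characteristic polynomial: p(μ) = μ^3 + 8μ^2 + 13μ + 6 = (μ + 1)^2(μ + 6).
Roots (with multiplicity): -6, -1, -1.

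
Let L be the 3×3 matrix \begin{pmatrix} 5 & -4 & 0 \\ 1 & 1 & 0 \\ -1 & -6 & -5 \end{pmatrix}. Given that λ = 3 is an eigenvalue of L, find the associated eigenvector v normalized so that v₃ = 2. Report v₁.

L − 3I = [[2, -4, 0], [1, -2, 0], [-1, -6, -8]].
Solving (L − 3I)v = 0 gives the eigenspace spanned by (-4, -2, 2).
With v₃ = 2, v = (-4, -2, 2), so v₁ = -4.

-4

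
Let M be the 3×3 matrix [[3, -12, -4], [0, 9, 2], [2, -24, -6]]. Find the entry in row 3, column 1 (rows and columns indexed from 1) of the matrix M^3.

Characteristic polynomial: r^3 - 6r^2 + 11r - 6 = (r - 3)(r - 2)(r - 1), so the eigenvalues are 1, 2, 3.
r=1: eigenvector (-2, 1, -4).
r=3: eigenvector (-3, 2, -6).
r=2: eigenvector (-4, 2, -7).
P = [[-2, -3, -4], [1, 2, 2], [-4, -6, -7]], D = diag(1, 3, 2), P⁻¹ = [[2, -3, -2], [1, 2, 0], [-2, 0, 1]].
M³ = P·diag(1, 27, 8)·P⁻¹ = [[-21, -156, -28], [24, 105, 14], [-58, -312, -48]].
The requested entry is -58.

-58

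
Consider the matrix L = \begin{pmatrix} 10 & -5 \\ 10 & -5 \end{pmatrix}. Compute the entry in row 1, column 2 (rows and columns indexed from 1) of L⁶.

Characteristic polynomial: t^2 - 5t = t(t - 5), so the eigenvalues are 0, 5.
t=5: eigenvector (-1, -1).
t=0: eigenvector (1, 2).
P = [[-1, 1], [-1, 2]], D = diag(5, 0), P⁻¹ = [[-2, 1], [-1, 1]].
L⁶ = P·diag(15625, 0)·P⁻¹ = [[31250, -15625], [31250, -15625]].
The requested entry is -15625.

-15625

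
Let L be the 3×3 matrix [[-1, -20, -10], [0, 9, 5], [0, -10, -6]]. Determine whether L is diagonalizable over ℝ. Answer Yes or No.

Characteristic polynomial: p(s) = s^3 - 2s^2 - 7s - 4 = (s - 4)(s + 1)^2.
s = -1 has algebraic multiplicity 2; rank(L + 1I) = 1, so geometric multiplicity = 2.
Every eigenvalue has geometric = algebraic multiplicity, so L is diagonalizable.

Yes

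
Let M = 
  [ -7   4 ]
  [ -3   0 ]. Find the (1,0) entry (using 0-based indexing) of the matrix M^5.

Characteristic polynomial: s^2 + 7s + 12 = (s + 3)(s + 4), so the eigenvalues are -4, -3.
s=-4: eigenvector (4, 3).
s=-3: eigenvector (1, 1).
P = [[4, 1], [3, 1]], D = diag(-4, -3), P⁻¹ = [[1, -1], [-3, 4]].
M⁵ = P·diag(-1024, -243)·P⁻¹ = [[-3367, 3124], [-2343, 2100]].
The requested entry is -2343.

-2343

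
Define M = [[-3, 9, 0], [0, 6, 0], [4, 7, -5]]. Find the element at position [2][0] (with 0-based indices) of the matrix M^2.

-32

Characteristic polynomial: λ^3 + 2λ^2 - 33λ - 90 = (λ - 6)(λ + 3)(λ + 5), so the eigenvalues are -5, -3, 6.
λ=-5: eigenvector (0, 0, 1).
λ=-3: eigenvector (1, 0, 2).
λ=6: eigenvector (-1, -1, -1).
P = [[0, 1, -1], [0, 0, -1], [1, 2, -1]], D = diag(-5, -3, 6), P⁻¹ = [[-2, 1, 1], [1, -1, 0], [0, -1, 0]].
M² = P·diag(25, 9, 36)·P⁻¹ = [[9, 27, 0], [0, 36, 0], [-32, 43, 25]].
The requested entry is -32.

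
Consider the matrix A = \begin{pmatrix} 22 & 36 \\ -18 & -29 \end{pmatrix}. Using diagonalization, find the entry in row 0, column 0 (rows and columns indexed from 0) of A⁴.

-4856

Characteristic polynomial: r^2 + 7r + 10 = (r + 2)(r + 5), so the eigenvalues are -5, -2.
r=-5: eigenvector (4, -3).
r=-2: eigenvector (3, -2).
P = [[4, 3], [-3, -2]], D = diag(-5, -2), P⁻¹ = [[-2, -3], [3, 4]].
A⁴ = P·diag(625, 16)·P⁻¹ = [[-4856, -7308], [3654, 5497]].
The requested entry is -4856.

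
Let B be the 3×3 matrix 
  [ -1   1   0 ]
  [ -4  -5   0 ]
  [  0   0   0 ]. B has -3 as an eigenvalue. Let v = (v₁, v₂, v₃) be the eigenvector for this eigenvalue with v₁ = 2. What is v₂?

B + 3I = [[2, 1, 0], [-4, -2, 0], [0, 0, 3]].
Solving (B + 3I)v = 0 gives the eigenspace spanned by (2, -4, 0).
With v₁ = 2, v = (2, -4, 0), so v₂ = -4.

-4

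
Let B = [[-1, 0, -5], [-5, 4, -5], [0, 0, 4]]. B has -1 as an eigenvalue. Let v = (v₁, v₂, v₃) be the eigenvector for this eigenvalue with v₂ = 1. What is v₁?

1

B + 1I = [[0, 0, -5], [-5, 5, -5], [0, 0, 5]].
Solving (B + 1I)v = 0 gives the eigenspace spanned by (1, 1, 0).
With v₂ = 1, v = (1, 1, 0), so v₁ = 1.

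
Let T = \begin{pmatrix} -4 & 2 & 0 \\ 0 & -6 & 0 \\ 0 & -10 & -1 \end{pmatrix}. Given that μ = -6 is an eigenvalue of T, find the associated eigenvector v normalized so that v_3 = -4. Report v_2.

T + 6I = [[2, 2, 0], [0, 0, 0], [0, -10, 5]].
Solving (T + 6I)v = 0 gives the eigenspace spanned by (2, -2, -4).
With v_3 = -4, v = (2, -2, -4), so v_2 = -2.

-2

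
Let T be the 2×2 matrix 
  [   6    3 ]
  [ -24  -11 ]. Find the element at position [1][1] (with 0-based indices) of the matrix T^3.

Characteristic polynomial: μ^2 + 5μ + 6 = (μ + 2)(μ + 3), so the eigenvalues are -3, -2.
μ=-2: eigenvector (3, -8).
μ=-3: eigenvector (1, -3).
P = [[3, 1], [-8, -3]], D = diag(-2, -3), P⁻¹ = [[3, 1], [-8, -3]].
T³ = P·diag(-8, -27)·P⁻¹ = [[144, 57], [-456, -179]].
The requested entry is -179.

-179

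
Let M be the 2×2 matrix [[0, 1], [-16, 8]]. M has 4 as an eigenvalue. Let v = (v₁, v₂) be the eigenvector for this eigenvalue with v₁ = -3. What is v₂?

M − 4I = [[-4, 1], [-16, 4]].
Solving (M − 4I)v = 0 gives the eigenspace spanned by (-3, -12).
With v₁ = -3, v = (-3, -12), so v₂ = -12.

-12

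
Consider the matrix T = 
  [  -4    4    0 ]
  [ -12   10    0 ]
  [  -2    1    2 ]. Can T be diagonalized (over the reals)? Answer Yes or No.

Characteristic polynomial: p(λ) = λ^3 - 8λ^2 + 20λ - 16 = (λ - 4)(λ - 2)^2.
λ = 2 has algebraic multiplicity 2; rank(T − 2I) = 2, so geometric multiplicity = 1.
Geometric multiplicity < algebraic multiplicity, so T is not diagonalizable.

No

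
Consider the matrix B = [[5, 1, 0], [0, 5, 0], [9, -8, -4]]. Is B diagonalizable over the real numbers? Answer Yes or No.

No

Characteristic polynomial: p(r) = r^3 - 6r^2 - 15r + 100 = (r - 5)^2(r + 4).
r = 5 has algebraic multiplicity 2; rank(B − 5I) = 2, so geometric multiplicity = 1.
Geometric multiplicity < algebraic multiplicity, so B is not diagonalizable.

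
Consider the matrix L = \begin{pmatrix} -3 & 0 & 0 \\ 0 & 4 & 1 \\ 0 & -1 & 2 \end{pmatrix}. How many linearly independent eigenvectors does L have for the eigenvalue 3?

L − 3I = [[-6, 0, 0], [0, 1, 1], [0, -1, -1]].
This matrix has rank 2, so its null space has dimension 3 − 2 = 1.

1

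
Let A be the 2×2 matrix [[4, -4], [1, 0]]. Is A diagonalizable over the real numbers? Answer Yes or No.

No

Characteristic polynomial: p(λ) = λ^2 - 4λ + 4 = (λ - 2)^2.
λ = 2 has algebraic multiplicity 2; rank(A − 2I) = 1, so geometric multiplicity = 1.
Geometric multiplicity < algebraic multiplicity, so A is not diagonalizable.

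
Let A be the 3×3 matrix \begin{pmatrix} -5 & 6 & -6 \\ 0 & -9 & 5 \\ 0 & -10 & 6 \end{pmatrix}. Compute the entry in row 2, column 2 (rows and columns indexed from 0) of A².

-14

Characteristic polynomial: λ^3 + 8λ^2 + 11λ - 20 = (λ - 1)(λ + 4)(λ + 5), so the eigenvalues are -5, -4, 1.
λ=-4: eigenvector (0, 1, 1).
λ=-5: eigenvector (1, 0, 0).
λ=1: eigenvector (-1, 1, 2).
P = [[0, 1, -1], [1, 0, 1], [1, 0, 2]], D = diag(-4, -5, 1), P⁻¹ = [[0, 2, -1], [1, -1, 1], [0, -1, 1]].
A² = P·diag(16, 25, 1)·P⁻¹ = [[25, -24, 24], [0, 31, -15], [0, 30, -14]].
The requested entry is -14.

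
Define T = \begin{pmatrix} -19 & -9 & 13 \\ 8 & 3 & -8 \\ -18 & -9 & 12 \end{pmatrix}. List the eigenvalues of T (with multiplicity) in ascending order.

Characteristic polynomial: p(s) = s^3 + 4s^2 - 15s - 18 = (s - 3)(s + 1)(s + 6).
Roots (with multiplicity): -6, -1, 3.

-6, -1, 3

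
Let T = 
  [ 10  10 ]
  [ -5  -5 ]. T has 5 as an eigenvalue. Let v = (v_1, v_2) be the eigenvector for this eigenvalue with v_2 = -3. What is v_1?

6

T − 5I = [[5, 10], [-5, -10]].
Solving (T − 5I)v = 0 gives the eigenspace spanned by (6, -3).
With v_2 = -3, v = (6, -3), so v_1 = 6.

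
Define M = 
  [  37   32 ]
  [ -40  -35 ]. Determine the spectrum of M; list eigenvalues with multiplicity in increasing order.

-3, 5

Characteristic polynomial: p(t) = t^2 - 2t - 15 = (t - 5)(t + 3).
Roots (with multiplicity): -3, 5.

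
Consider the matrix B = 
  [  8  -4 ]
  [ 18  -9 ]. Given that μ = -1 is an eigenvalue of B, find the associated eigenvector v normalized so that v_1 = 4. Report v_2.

B + 1I = [[9, -4], [18, -8]].
Solving (B + 1I)v = 0 gives the eigenspace spanned by (4, 9).
With v_1 = 4, v = (4, 9), so v_2 = 9.

9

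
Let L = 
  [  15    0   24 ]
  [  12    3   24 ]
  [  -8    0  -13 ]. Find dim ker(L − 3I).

2

L − 3I = [[12, 0, 24], [12, 0, 24], [-8, 0, -16]].
This matrix has rank 1, so its null space has dimension 3 − 1 = 2.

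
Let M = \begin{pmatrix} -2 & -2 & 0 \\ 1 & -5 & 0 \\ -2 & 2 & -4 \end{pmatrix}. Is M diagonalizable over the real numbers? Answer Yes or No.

Characteristic polynomial: p(r) = r^3 + 11r^2 + 40r + 48 = (r + 3)(r + 4)^2.
r = -4 has algebraic multiplicity 2; rank(M + 4I) = 1, so geometric multiplicity = 2.
Every eigenvalue has geometric = algebraic multiplicity, so M is diagonalizable.

Yes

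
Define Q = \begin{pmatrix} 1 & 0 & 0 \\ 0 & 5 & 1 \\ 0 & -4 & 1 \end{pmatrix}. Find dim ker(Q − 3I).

Q − 3I = [[-2, 0, 0], [0, 2, 1], [0, -4, -2]].
This matrix has rank 2, so its null space has dimension 3 − 2 = 1.

1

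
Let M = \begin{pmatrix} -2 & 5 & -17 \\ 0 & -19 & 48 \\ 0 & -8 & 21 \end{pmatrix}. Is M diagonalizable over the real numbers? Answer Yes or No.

Yes

Characteristic polynomial: p(t) = t^3 - 19t - 30 = (t - 5)(t + 2)(t + 3).
All 3 eigenvalues are distinct, so M is diagonalizable.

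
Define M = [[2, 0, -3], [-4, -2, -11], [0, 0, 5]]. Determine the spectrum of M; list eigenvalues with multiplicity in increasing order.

-2, 2, 5

Characteristic polynomial: p(s) = s^3 - 5s^2 - 4s + 20 = (s - 5)(s - 2)(s + 2).
Roots (with multiplicity): -2, 2, 5.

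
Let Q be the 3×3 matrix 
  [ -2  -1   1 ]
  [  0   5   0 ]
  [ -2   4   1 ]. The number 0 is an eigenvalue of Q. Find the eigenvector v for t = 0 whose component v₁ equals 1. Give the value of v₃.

2

Q = [[-2, -1, 1], [0, 5, 0], [-2, 4, 1]].
Solving (Q)v = 0 gives the eigenspace spanned by (1, 0, 2).
With v₁ = 1, v = (1, 0, 2), so v₃ = 2.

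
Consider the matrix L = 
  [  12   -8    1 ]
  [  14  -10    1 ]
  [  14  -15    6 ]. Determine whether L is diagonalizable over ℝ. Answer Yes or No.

No

Characteristic polynomial: p(r) = r^3 - 8r^2 + 5r + 50 = (r - 5)^2(r + 2).
r = 5 has algebraic multiplicity 2; rank(L − 5I) = 2, so geometric multiplicity = 1.
Geometric multiplicity < algebraic multiplicity, so L is not diagonalizable.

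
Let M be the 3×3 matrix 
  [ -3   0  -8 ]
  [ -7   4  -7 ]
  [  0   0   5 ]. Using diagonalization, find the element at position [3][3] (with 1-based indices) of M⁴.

625

Characteristic polynomial: μ^3 - 6μ^2 - 7μ + 60 = (μ - 5)(μ - 4)(μ + 3), so the eigenvalues are -3, 4, 5.
μ=4: eigenvector (0, 1, 0).
μ=-3: eigenvector (1, 1, 0).
μ=5: eigenvector (-1, 0, 1).
P = [[0, 1, -1], [1, 1, 0], [0, 0, 1]], D = diag(4, -3, 5), P⁻¹ = [[-1, 1, -1], [1, 0, 1], [0, 0, 1]].
M⁴ = P·diag(256, 81, 625)·P⁻¹ = [[81, 0, -544], [-175, 256, -175], [0, 0, 625]].
The requested entry is 625.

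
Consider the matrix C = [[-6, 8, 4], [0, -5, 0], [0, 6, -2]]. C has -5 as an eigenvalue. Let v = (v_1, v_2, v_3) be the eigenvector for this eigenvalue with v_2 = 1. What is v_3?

-2

C + 5I = [[-1, 8, 4], [0, 0, 0], [0, 6, 3]].
Solving (C + 5I)v = 0 gives the eigenspace spanned by (0, 1, -2).
With v_2 = 1, v = (0, 1, -2), so v_3 = -2.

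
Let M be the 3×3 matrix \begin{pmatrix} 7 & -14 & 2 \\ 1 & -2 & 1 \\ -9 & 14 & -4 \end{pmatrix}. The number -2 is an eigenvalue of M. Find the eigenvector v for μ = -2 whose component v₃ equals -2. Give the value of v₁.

2

M + 2I = [[9, -14, 2], [1, 0, 1], [-9, 14, -2]].
Solving (M + 2I)v = 0 gives the eigenspace spanned by (2, 1, -2).
With v₃ = -2, v = (2, 1, -2), so v₁ = 2.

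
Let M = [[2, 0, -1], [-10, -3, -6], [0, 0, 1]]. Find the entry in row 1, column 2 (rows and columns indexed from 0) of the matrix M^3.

-42

Characteristic polynomial: s^3 - 7s + 6 = (s - 2)(s - 1)(s + 3), so the eigenvalues are -3, 1, 2.
s=2: eigenvector (1, -2, 0).
s=-3: eigenvector (0, 1, 0).
s=1: eigenvector (1, -4, 1).
P = [[1, 0, 1], [-2, 1, -4], [0, 0, 1]], D = diag(2, -3, 1), P⁻¹ = [[1, 0, -1], [2, 1, 2], [0, 0, 1]].
M³ = P·diag(8, -27, 1)·P⁻¹ = [[8, 0, -7], [-70, -27, -42], [0, 0, 1]].
The requested entry is -42.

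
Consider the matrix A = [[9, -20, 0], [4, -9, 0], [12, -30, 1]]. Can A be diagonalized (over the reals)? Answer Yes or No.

Yes

Characteristic polynomial: p(t) = t^3 - t^2 - t + 1 = (t - 1)^2(t + 1).
t = 1 has algebraic multiplicity 2; rank(A − 1I) = 1, so geometric multiplicity = 2.
Every eigenvalue has geometric = algebraic multiplicity, so A is diagonalizable.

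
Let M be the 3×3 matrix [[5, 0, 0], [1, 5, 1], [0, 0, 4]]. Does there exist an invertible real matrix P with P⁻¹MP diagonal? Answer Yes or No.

No

Characteristic polynomial: p(r) = r^3 - 14r^2 + 65r - 100 = (r - 5)^2(r - 4).
r = 5 has algebraic multiplicity 2; rank(M − 5I) = 2, so geometric multiplicity = 1.
Geometric multiplicity < algebraic multiplicity, so M is not diagonalizable.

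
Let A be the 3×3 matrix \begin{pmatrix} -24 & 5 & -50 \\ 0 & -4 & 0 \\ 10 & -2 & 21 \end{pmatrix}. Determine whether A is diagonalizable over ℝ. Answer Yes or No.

No

Characteristic polynomial: p(t) = t^3 + 7t^2 + 8t - 16 = (t - 1)(t + 4)^2.
t = -4 has algebraic multiplicity 2; rank(A + 4I) = 2, so geometric multiplicity = 1.
Geometric multiplicity < algebraic multiplicity, so A is not diagonalizable.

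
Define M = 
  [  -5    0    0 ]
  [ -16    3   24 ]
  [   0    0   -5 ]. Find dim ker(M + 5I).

M + 5I = [[0, 0, 0], [-16, 8, 24], [0, 0, 0]].
This matrix has rank 1, so its null space has dimension 3 − 1 = 2.

2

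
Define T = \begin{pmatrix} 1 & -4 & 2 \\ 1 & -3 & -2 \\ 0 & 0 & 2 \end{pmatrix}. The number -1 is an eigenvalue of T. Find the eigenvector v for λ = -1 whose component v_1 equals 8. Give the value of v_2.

T + 1I = [[2, -4, 2], [1, -2, -2], [0, 0, 3]].
Solving (T + 1I)v = 0 gives the eigenspace spanned by (8, 4, 0).
With v_1 = 8, v = (8, 4, 0), so v_2 = 4.

4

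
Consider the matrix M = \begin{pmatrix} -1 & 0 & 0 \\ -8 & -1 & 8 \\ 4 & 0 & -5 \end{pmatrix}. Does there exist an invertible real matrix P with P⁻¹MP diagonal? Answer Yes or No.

Characteristic polynomial: p(μ) = μ^3 + 7μ^2 + 11μ + 5 = (μ + 1)^2(μ + 5).
μ = -1 has algebraic multiplicity 2; rank(M + 1I) = 1, so geometric multiplicity = 2.
Every eigenvalue has geometric = algebraic multiplicity, so M is diagonalizable.

Yes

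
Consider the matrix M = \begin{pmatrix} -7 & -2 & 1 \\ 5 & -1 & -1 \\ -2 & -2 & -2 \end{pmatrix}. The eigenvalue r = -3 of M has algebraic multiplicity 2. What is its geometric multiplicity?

1

M + 3I = [[-4, -2, 1], [5, 2, -1], [-2, -2, 1]].
This matrix has rank 2, so its null space has dimension 3 − 2 = 1.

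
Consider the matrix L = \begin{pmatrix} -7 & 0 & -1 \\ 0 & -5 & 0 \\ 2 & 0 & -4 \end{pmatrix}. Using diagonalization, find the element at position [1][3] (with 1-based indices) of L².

Characteristic polynomial: r^3 + 16r^2 + 85r + 150 = (r + 5)^2(r + 6), so the eigenvalues are -6, -5, -5.
r=-5: eigenvector (1, 0, -2).
r=-5: eigenvector (0, 1, 0).
r=-6: eigenvector (1, 0, -1).
P = [[1, 0, 1], [0, 1, 0], [-2, 0, -1]], D = diag(-5, -5, -6), P⁻¹ = [[-1, 0, -1], [0, 1, 0], [2, 0, 1]].
L² = P·diag(25, 25, 36)·P⁻¹ = [[47, 0, 11], [0, 25, 0], [-22, 0, 14]].
The requested entry is 11.

11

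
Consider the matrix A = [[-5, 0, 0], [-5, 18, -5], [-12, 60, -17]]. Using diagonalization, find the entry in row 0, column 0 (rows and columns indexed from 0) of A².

25

Characteristic polynomial: r^3 + 4r^2 - 11r - 30 = (r - 3)(r + 2)(r + 5), so the eigenvalues are -5, -2, 3.
r=-5: eigenvector (1, 0, -1).
r=-2: eigenvector (0, 1, 4).
r=3: eigenvector (0, -1, -3).
P = [[1, 0, 0], [0, 1, -1], [-1, 4, -3]], D = diag(-5, -2, 3), P⁻¹ = [[1, 0, 0], [1, -3, 1], [1, -4, 1]].
A² = P·diag(25, 4, 9)·P⁻¹ = [[25, 0, 0], [-5, 24, -5], [-36, 60, -11]].
The requested entry is 25.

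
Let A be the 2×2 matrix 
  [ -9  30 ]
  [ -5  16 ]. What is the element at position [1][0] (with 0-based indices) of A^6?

Characteristic polynomial: r^2 - 7r + 6 = (r - 6)(r - 1), so the eigenvalues are 1, 6.
r=6: eigenvector (-2, -1).
r=1: eigenvector (3, 1).
P = [[-2, 3], [-1, 1]], D = diag(6, 1), P⁻¹ = [[1, -3], [1, -2]].
A⁶ = P·diag(46656, 1)·P⁻¹ = [[-93309, 279930], [-46655, 139966]].
The requested entry is -46655.

-46655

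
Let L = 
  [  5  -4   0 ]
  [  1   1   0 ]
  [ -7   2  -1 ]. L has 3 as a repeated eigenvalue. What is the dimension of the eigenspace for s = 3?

1

L − 3I = [[2, -4, 0], [1, -2, 0], [-7, 2, -4]].
This matrix has rank 2, so its null space has dimension 3 − 2 = 1.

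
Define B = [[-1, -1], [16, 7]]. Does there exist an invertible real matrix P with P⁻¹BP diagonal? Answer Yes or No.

Characteristic polynomial: p(s) = s^2 - 6s + 9 = (s - 3)^2.
s = 3 has algebraic multiplicity 2; rank(B − 3I) = 1, so geometric multiplicity = 1.
Geometric multiplicity < algebraic multiplicity, so B is not diagonalizable.

No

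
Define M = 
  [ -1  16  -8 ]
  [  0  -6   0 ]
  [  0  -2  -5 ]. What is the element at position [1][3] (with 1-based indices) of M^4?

Characteristic polynomial: t^3 + 12t^2 + 41t + 30 = (t + 1)(t + 5)(t + 6), so the eigenvalues are -6, -5, -1.
t=-1: eigenvector (1, 0, 0).
t=-6: eigenvector (0, 1, 2).
t=-5: eigenvector (2, 0, 1).
P = [[1, 0, 2], [0, 1, 0], [0, 2, 1]], D = diag(-1, -6, -5), P⁻¹ = [[1, 4, -2], [0, 1, 0], [0, -2, 1]].
M⁴ = P·diag(1, 1296, 625)·P⁻¹ = [[1, -2496, 1248], [0, 1296, 0], [0, 1342, 625]].
The requested entry is 1248.

1248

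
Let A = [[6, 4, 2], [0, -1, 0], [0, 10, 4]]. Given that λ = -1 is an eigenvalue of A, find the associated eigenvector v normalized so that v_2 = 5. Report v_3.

A + 1I = [[7, 4, 2], [0, 0, 0], [0, 10, 5]].
Solving (A + 1I)v = 0 gives the eigenspace spanned by (0, 5, -10).
With v_2 = 5, v = (0, 5, -10), so v_3 = -10.

-10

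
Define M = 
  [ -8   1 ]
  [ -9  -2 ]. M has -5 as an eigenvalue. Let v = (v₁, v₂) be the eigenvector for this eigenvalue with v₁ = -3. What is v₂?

M + 5I = [[-3, 1], [-9, 3]].
Solving (M + 5I)v = 0 gives the eigenspace spanned by (-3, -9).
With v₁ = -3, v = (-3, -9), so v₂ = -9.

-9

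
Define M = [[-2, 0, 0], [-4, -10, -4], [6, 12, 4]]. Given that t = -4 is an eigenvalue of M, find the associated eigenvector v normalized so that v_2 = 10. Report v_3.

-15

M + 4I = [[2, 0, 0], [-4, -6, -4], [6, 12, 8]].
Solving (M + 4I)v = 0 gives the eigenspace spanned by (0, 10, -15).
With v_2 = 10, v = (0, 10, -15), so v_3 = -15.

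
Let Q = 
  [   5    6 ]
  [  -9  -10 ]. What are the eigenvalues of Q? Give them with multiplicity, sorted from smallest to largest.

-4, -1

Characteristic polynomial: p(s) = s^2 + 5s + 4 = (s + 1)(s + 4).
Roots (with multiplicity): -4, -1.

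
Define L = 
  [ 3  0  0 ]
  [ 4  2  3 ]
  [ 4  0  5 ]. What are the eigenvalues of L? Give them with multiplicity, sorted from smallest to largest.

Characteristic polynomial: p(s) = s^3 - 10s^2 + 31s - 30 = (s - 5)(s - 3)(s - 2).
Roots (with multiplicity): 2, 3, 5.

2, 3, 5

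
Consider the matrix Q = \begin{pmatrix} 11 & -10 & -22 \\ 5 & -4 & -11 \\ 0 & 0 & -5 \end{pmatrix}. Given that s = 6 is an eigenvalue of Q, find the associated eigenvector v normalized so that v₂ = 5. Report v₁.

10

Q − 6I = [[5, -10, -22], [5, -10, -11], [0, 0, -11]].
Solving (Q − 6I)v = 0 gives the eigenspace spanned by (10, 5, 0).
With v₂ = 5, v = (10, 5, 0), so v₁ = 10.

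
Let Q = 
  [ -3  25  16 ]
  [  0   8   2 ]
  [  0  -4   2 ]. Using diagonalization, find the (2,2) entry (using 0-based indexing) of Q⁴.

Characteristic polynomial: λ^3 - 7λ^2 - 6λ + 72 = (λ - 6)(λ - 4)(λ + 3), so the eigenvalues are -3, 4, 6.
λ=4: eigenvector (1, -1, 2).
λ=-3: eigenvector (1, 0, 0).
λ=6: eigenvector (-1, -1, 1).
P = [[1, 1, -1], [-1, 0, -1], [2, 0, 1]], D = diag(4, -3, 6), P⁻¹ = [[0, 1, 1], [1, -3, -2], [0, -2, -1]].
Q⁴ = P·diag(256, 81, 1296)·P⁻¹ = [[81, 2605, 1390], [0, 2336, 1040], [0, -2080, -784]].
The requested entry is -784.

-784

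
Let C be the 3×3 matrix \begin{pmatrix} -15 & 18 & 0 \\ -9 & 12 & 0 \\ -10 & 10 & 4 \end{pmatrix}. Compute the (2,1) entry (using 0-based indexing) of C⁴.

Characteristic polynomial: s^3 - s^2 - 30s + 72 = (s - 4)(s - 3)(s + 6), so the eigenvalues are -6, 3, 4.
s=3: eigenvector (1, 1, 0).
s=-6: eigenvector (2, 1, 1).
s=4: eigenvector (0, 0, 1).
P = [[1, 2, 0], [1, 1, 0], [0, 1, 1]], D = diag(3, -6, 4), P⁻¹ = [[-1, 2, 0], [1, -1, 0], [-1, 1, 1]].
C⁴ = P·diag(81, 1296, 256)·P⁻¹ = [[2511, -2430, 0], [1215, -1134, 0], [1040, -1040, 256]].
The requested entry is -1040.

-1040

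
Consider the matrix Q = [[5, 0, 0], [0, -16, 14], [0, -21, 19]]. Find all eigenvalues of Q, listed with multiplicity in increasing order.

-2, 5, 5

Characteristic polynomial: p(s) = s^3 - 8s^2 + 5s + 50 = (s - 5)^2(s + 2).
Roots (with multiplicity): -2, 5, 5.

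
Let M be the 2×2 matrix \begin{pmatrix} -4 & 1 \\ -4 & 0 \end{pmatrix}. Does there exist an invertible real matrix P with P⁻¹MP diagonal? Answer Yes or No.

Characteristic polynomial: p(s) = s^2 + 4s + 4 = (s + 2)^2.
s = -2 has algebraic multiplicity 2; rank(M + 2I) = 1, so geometric multiplicity = 1.
Geometric multiplicity < algebraic multiplicity, so M is not diagonalizable.

No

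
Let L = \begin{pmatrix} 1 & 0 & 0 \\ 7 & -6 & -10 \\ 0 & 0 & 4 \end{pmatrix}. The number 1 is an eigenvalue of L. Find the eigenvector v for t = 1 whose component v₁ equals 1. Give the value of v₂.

L − 1I = [[0, 0, 0], [7, -7, -10], [0, 0, 3]].
Solving (L − 1I)v = 0 gives the eigenspace spanned by (1, 1, 0).
With v₁ = 1, v = (1, 1, 0), so v₂ = 1.

1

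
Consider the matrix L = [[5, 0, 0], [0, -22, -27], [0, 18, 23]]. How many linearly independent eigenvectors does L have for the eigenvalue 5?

2

L − 5I = [[0, 0, 0], [0, -27, -27], [0, 18, 18]].
This matrix has rank 1, so its null space has dimension 3 − 1 = 2.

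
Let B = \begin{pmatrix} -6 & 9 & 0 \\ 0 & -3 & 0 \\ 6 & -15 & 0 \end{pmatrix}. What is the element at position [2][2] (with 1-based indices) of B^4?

Characteristic polynomial: λ^3 + 9λ^2 + 18λ = λ(λ + 3)(λ + 6), so the eigenvalues are -6, -3, 0.
λ=-6: eigenvector (1, 0, -1).
λ=-3: eigenvector (3, 1, -1).
λ=0: eigenvector (0, 0, 1).
P = [[1, 3, 0], [0, 1, 0], [-1, -1, 1]], D = diag(-6, -3, 0), P⁻¹ = [[1, -3, 0], [0, 1, 0], [1, -2, 1]].
B⁴ = P·diag(1296, 81, 0)·P⁻¹ = [[1296, -3645, 0], [0, 81, 0], [-1296, 3807, 0]].
The requested entry is 81.

81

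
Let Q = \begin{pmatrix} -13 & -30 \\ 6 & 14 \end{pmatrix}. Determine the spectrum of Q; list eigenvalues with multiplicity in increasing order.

Characteristic polynomial: p(r) = r^2 - r - 2 = (r - 2)(r + 1).
Roots (with multiplicity): -1, 2.

-1, 2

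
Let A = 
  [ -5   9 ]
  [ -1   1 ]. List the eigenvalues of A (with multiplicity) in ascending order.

-2, -2

Characteristic polynomial: p(λ) = λ^2 + 4λ + 4 = (λ + 2)^2.
Roots (with multiplicity): -2, -2.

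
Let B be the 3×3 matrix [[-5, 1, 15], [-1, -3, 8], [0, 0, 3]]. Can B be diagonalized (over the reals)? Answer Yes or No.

Characteristic polynomial: p(t) = t^3 + 5t^2 - 8t - 48 = (t - 3)(t + 4)^2.
t = -4 has algebraic multiplicity 2; rank(B + 4I) = 2, so geometric multiplicity = 1.
Geometric multiplicity < algebraic multiplicity, so B is not diagonalizable.

No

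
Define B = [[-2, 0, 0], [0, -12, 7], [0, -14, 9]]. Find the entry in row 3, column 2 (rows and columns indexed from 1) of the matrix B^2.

Characteristic polynomial: μ^3 + 5μ^2 - 4μ - 20 = (μ - 2)(μ + 2)(μ + 5), so the eigenvalues are -5, -2, 2.
μ=-2: eigenvector (1, 0, 0).
μ=-5: eigenvector (0, 1, 1).
μ=2: eigenvector (0, 1, 2).
P = [[1, 0, 0], [0, 1, 1], [0, 1, 2]], D = diag(-2, -5, 2), P⁻¹ = [[1, 0, 0], [0, 2, -1], [0, -1, 1]].
B² = P·diag(4, 25, 4)·P⁻¹ = [[4, 0, 0], [0, 46, -21], [0, 42, -17]].
The requested entry is 42.

42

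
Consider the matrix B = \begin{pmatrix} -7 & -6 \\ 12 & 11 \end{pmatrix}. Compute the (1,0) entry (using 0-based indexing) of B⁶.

31248

Characteristic polynomial: λ^2 - 4λ - 5 = (λ - 5)(λ + 1), so the eigenvalues are -1, 5.
λ=-1: eigenvector (-1, 1).
λ=5: eigenvector (-1, 2).
P = [[-1, -1], [1, 2]], D = diag(-1, 5), P⁻¹ = [[-2, -1], [1, 1]].
B⁶ = P·diag(1, 15625)·P⁻¹ = [[-15623, -15624], [31248, 31249]].
The requested entry is 31248.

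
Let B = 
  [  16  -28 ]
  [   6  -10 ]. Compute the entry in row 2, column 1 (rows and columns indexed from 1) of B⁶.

Characteristic polynomial: s^2 - 6s + 8 = (s - 4)(s - 2), so the eigenvalues are 2, 4.
s=4: eigenvector (7, 3).
s=2: eigenvector (2, 1).
P = [[7, 2], [3, 1]], D = diag(4, 2), P⁻¹ = [[1, -2], [-3, 7]].
B⁶ = P·diag(4096, 64)·P⁻¹ = [[28288, -56448], [12096, -24128]].
The requested entry is 12096.

12096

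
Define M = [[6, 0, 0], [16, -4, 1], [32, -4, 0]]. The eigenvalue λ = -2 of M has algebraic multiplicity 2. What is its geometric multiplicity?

1

M + 2I = [[8, 0, 0], [16, -2, 1], [32, -4, 2]].
This matrix has rank 2, so its null space has dimension 3 − 2 = 1.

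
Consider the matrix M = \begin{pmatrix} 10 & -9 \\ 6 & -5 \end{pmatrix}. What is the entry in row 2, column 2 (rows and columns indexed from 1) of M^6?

-8189

Characteristic polynomial: r^2 - 5r + 4 = (r - 4)(r - 1), so the eigenvalues are 1, 4.
r=1: eigenvector (1, 1).
r=4: eigenvector (-3, -2).
P = [[1, -3], [1, -2]], D = diag(1, 4), P⁻¹ = [[-2, 3], [-1, 1]].
M⁶ = P·diag(1, 4096)·P⁻¹ = [[12286, -12285], [8190, -8189]].
The requested entry is -8189.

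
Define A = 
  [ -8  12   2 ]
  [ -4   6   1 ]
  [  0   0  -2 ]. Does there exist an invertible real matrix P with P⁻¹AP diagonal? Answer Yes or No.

Characteristic polynomial: p(μ) = μ^3 + 4μ^2 + 4μ = μ(μ + 2)^2.
μ = -2 has algebraic multiplicity 2; rank(A + 2I) = 2, so geometric multiplicity = 1.
Geometric multiplicity < algebraic multiplicity, so A is not diagonalizable.

No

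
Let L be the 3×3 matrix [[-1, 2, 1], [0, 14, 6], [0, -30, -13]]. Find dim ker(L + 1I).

L + 1I = [[0, 2, 1], [0, 15, 6], [0, -30, -12]].
This matrix has rank 2, so its null space has dimension 3 − 2 = 1.

1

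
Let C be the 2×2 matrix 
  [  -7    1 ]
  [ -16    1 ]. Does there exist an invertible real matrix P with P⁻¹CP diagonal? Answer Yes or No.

No

Characteristic polynomial: p(t) = t^2 + 6t + 9 = (t + 3)^2.
t = -3 has algebraic multiplicity 2; rank(C + 3I) = 1, so geometric multiplicity = 1.
Geometric multiplicity < algebraic multiplicity, so C is not diagonalizable.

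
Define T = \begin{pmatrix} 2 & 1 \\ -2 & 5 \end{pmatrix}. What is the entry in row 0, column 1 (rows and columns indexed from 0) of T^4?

175

Characteristic polynomial: s^2 - 7s + 12 = (s - 4)(s - 3), so the eigenvalues are 3, 4.
s=4: eigenvector (1, 2).
s=3: eigenvector (-1, -1).
P = [[1, -1], [2, -1]], D = diag(4, 3), P⁻¹ = [[-1, 1], [-2, 1]].
T⁴ = P·diag(256, 81)·P⁻¹ = [[-94, 175], [-350, 431]].
The requested entry is 175.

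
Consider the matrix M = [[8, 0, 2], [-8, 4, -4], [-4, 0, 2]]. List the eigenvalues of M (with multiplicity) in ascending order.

Characteristic polynomial: p(t) = t^3 - 14t^2 + 64t - 96 = (t - 6)(t - 4)^2.
Roots (with multiplicity): 4, 4, 6.

4, 4, 6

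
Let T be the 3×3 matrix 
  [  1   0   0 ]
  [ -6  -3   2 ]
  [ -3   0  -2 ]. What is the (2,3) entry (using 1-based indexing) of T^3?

38

Characteristic polynomial: μ^3 + 4μ^2 + μ - 6 = (μ - 1)(μ + 2)(μ + 3), so the eigenvalues are -3, -2, 1.
μ=1: eigenvector (1, -2, -1).
μ=-3: eigenvector (0, 1, 0).
μ=-2: eigenvector (0, 2, 1).
P = [[1, 0, 0], [-2, 1, 2], [-1, 0, 1]], D = diag(1, -3, -2), P⁻¹ = [[1, 0, 0], [0, 1, -2], [1, 0, 1]].
T³ = P·diag(1, -27, -8)·P⁻¹ = [[1, 0, 0], [-18, -27, 38], [-9, 0, -8]].
The requested entry is 38.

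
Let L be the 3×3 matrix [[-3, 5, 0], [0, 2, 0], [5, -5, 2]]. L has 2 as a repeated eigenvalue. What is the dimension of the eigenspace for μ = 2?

2

L − 2I = [[-5, 5, 0], [0, 0, 0], [5, -5, 0]].
This matrix has rank 1, so its null space has dimension 3 − 1 = 2.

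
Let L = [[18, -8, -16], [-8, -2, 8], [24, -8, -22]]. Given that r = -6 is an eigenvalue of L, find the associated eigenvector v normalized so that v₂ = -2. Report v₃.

L + 6I = [[24, -8, -16], [-8, 4, 8], [24, -8, -16]].
Solving (L + 6I)v = 0 gives the eigenspace spanned by (0, -2, 1).
With v₂ = -2, v = (0, -2, 1), so v₃ = 1.

1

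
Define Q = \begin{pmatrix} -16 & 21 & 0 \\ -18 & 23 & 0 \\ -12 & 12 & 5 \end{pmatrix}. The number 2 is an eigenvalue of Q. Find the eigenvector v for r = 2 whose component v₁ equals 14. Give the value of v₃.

Q − 2I = [[-18, 21, 0], [-18, 21, 0], [-12, 12, 3]].
Solving (Q − 2I)v = 0 gives the eigenspace spanned by (14, 12, 8).
With v₁ = 14, v = (14, 12, 8), so v₃ = 8.

8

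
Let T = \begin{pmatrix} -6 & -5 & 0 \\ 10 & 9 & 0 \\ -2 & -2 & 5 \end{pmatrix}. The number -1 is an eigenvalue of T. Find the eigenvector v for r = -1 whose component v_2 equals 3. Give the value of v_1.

T + 1I = [[-5, -5, 0], [10, 10, 0], [-2, -2, 6]].
Solving (T + 1I)v = 0 gives the eigenspace spanned by (-3, 3, 0).
With v_2 = 3, v = (-3, 3, 0), so v_1 = -3.

-3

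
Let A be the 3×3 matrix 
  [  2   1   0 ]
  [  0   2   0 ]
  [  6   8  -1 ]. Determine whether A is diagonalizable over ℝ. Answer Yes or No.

No

Characteristic polynomial: p(t) = t^3 - 3t^2 + 4 = (t - 2)^2(t + 1).
t = 2 has algebraic multiplicity 2; rank(A − 2I) = 2, so geometric multiplicity = 1.
Geometric multiplicity < algebraic multiplicity, so A is not diagonalizable.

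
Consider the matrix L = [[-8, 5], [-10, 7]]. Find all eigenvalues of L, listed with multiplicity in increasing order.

Characteristic polynomial: p(s) = s^2 + s - 6 = (s - 2)(s + 3).
Roots (with multiplicity): -3, 2.

-3, 2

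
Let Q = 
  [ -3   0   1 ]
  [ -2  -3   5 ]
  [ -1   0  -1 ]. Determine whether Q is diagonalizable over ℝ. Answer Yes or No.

No

Characteristic polynomial: p(r) = r^3 + 7r^2 + 16r + 12 = (r + 2)^2(r + 3).
r = -2 has algebraic multiplicity 2; rank(Q + 2I) = 2, so geometric multiplicity = 1.
Geometric multiplicity < algebraic multiplicity, so Q is not diagonalizable.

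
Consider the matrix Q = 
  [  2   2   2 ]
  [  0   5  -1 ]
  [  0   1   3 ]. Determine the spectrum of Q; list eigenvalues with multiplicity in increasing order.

2, 4, 4

Characteristic polynomial: p(s) = s^3 - 10s^2 + 32s - 32 = (s - 4)^2(s - 2).
Roots (with multiplicity): 2, 4, 4.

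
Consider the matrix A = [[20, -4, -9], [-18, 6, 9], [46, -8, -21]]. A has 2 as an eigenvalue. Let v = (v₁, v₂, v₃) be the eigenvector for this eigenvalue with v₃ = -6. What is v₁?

A − 2I = [[18, -4, -9], [-18, 4, 9], [46, -8, -23]].
Solving (A − 2I)v = 0 gives the eigenspace spanned by (-3, 0, -6).
With v₃ = -6, v = (-3, 0, -6), so v₁ = -3.

-3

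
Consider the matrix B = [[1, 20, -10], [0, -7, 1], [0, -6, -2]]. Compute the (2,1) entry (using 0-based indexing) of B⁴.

2214

Characteristic polynomial: λ^3 + 8λ^2 + 11λ - 20 = (λ - 1)(λ + 4)(λ + 5), so the eigenvalues are -5, -4, 1.
λ=1: eigenvector (1, 0, 0).
λ=-4: eigenvector (2, 1, 3).
λ=-5: eigenvector (0, -1, -2).
P = [[1, 2, 0], [0, 1, -1], [0, 3, -2]], D = diag(1, -4, -5), P⁻¹ = [[1, 4, -2], [0, -2, 1], [0, -3, 1]].
B⁴ = P·diag(1, 256, 625)·P⁻¹ = [[1, -1020, 510], [0, 1363, -369], [0, 2214, -482]].
The requested entry is 2214.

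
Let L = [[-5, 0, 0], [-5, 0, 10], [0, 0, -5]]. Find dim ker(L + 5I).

2

L + 5I = [[0, 0, 0], [-5, 5, 10], [0, 0, 0]].
This matrix has rank 1, so its null space has dimension 3 − 1 = 2.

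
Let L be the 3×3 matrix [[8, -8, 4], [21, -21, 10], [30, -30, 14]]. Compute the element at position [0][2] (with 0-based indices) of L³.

16

Characteristic polynomial: t^3 - t^2 - 2t = t(t - 2)(t + 1), so the eigenvalues are -1, 0, 2.
t=2: eigenvector (2, 4, 5).
t=-1: eigenvector (0, 1, 2).
t=0: eigenvector (1, 1, 0).
P = [[2, 0, 1], [4, 1, 1], [5, 2, 0]], D = diag(2, -1, 0), P⁻¹ = [[2, -2, 1], [-5, 5, -2], [-3, 4, -2]].
L³ = P·diag(8, -1, 0)·P⁻¹ = [[32, -32, 16], [69, -69, 34], [90, -90, 44]].
The requested entry is 16.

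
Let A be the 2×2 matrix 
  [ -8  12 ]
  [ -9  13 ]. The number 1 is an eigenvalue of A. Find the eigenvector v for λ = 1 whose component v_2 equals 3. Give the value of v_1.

A − 1I = [[-9, 12], [-9, 12]].
Solving (A − 1I)v = 0 gives the eigenspace spanned by (4, 3).
With v_2 = 3, v = (4, 3), so v_1 = 4.

4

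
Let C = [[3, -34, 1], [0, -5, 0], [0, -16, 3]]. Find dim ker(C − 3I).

C − 3I = [[0, -34, 1], [0, -8, 0], [0, -16, 0]].
This matrix has rank 2, so its null space has dimension 3 − 2 = 1.

1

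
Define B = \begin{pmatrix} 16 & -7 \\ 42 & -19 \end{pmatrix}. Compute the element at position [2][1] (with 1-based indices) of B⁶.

Characteristic polynomial: λ^2 + 3λ - 10 = (λ - 2)(λ + 5), so the eigenvalues are -5, 2.
λ=-5: eigenvector (1, 3).
λ=2: eigenvector (1, 2).
P = [[1, 1], [3, 2]], D = diag(-5, 2), P⁻¹ = [[-2, 1], [3, -1]].
B⁶ = P·diag(15625, 64)·P⁻¹ = [[-31058, 15561], [-93366, 46747]].
The requested entry is -93366.

-93366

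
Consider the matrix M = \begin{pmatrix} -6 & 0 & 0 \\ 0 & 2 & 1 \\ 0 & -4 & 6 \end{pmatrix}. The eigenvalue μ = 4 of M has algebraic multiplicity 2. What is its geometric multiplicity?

1

M − 4I = [[-10, 0, 0], [0, -2, 1], [0, -4, 2]].
This matrix has rank 2, so its null space has dimension 3 − 2 = 1.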